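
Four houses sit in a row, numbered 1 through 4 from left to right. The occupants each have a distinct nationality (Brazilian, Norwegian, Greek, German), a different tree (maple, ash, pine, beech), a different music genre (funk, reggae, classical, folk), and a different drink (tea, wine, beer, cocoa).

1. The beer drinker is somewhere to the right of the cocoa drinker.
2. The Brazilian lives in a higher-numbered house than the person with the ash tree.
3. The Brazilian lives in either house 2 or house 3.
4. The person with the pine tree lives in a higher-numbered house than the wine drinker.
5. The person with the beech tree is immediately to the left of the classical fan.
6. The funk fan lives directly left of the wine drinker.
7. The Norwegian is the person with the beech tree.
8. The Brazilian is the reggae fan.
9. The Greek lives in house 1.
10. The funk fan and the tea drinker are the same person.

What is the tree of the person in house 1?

The Greek is in house 1 (clue 9).
The only nationality still possible for house 4 is German.
That leaves beer as the drink for house 4.
The Brazilian is narrowed to house 2 or 3; consider each.
Placing it in house 3 leads to a contradiction, so it's in house 2.
From clue 2, the person with the ash tree must be in house 1.
By clue 8, the reggae fan is in house 2.
The only nationality still possible for house 3 is Norwegian.
From clue 6, the wine drinker must be in house 2.
Clue 7: the person with the beech tree is in house 3.
Clue 10: the tea drinker is in house 1.
House 2's tree must be maple (nothing else left).
That leaves pine as the tree for house 4.
House 1 music genre: only funk fits.
House 3's drink must be cocoa (nothing else left).
Clue 5: the classical fan is in house 4.
House 3 music genre: only folk fits.
So: house 1 = Greek/ash/funk/tea, house 2 = Brazilian/maple/reggae/wine, house 3 = Norwegian/beech/folk/cocoa, house 4 = German/pine/classical/beer.

ash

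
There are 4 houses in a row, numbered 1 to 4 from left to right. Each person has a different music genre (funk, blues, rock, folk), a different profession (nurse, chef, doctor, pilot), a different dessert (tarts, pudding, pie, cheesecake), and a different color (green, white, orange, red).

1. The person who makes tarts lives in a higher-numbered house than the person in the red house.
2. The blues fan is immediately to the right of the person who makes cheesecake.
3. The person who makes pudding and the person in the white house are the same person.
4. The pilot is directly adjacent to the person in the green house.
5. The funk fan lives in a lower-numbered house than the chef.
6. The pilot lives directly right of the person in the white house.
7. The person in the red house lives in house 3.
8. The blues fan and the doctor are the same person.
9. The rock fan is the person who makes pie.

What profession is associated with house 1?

nurse

Clue 7: the person in the red house is in house 3.
House 1 profession: only nurse fits.
Clue 1 places the person who makes tarts in house 4.
The pilot is narrowed to house 2 or 3; consider each.
Placing it in house 2 leads to a contradiction, so it's in house 3.
Clue 6: the person in the white house is in house 2.
That leaves orange as the color for house 1.
The only color still possible for house 4 is green.
Clue 3: the person who makes pudding is in house 2.
The blues fan is narrowed to house 2 or 4; consider each.
Placing it in house 4 leads to a contradiction, so it's in house 2.
The person who makes cheesecake is in house 1 (clue 2).
By clue 8, the doctor is in house 2.
The only music genre still possible for house 4 is folk.
So house 4 gets chef for profession.
So house 3 gets pie for dessert.
The rock fan is in house 3 (clue 9).
That leaves funk as the music genre for house 1.
So: house 1 = funk/nurse/cheesecake/orange, house 2 = blues/doctor/pudding/white, house 3 = rock/pilot/pie/red, house 4 = folk/chef/tarts/green.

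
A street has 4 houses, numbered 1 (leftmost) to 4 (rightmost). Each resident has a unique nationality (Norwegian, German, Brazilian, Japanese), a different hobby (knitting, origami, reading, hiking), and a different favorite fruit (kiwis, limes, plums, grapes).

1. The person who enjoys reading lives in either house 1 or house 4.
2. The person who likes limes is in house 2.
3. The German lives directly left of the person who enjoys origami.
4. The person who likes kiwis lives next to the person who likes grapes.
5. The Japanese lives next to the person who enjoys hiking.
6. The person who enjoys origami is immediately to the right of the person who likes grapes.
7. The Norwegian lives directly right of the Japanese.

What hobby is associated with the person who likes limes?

hiking

By clue 2, the person who likes limes is in house 2.
From clue 4, the person who likes kiwis must be in house 4.
By clue 4, the person who likes grapes is in house 3.
The person who enjoys origami is in house 4 (clue 6).
So house 1 gets reading for hobby.
So house 1 gets plums for favorite fruit.
Clue 3: the German is in house 3.
Clue 7 places the Norwegian in house 2.
The Japanese is in house 1 (clue 7).
The only nationality still possible for house 4 is Brazilian.
Clue 5: the person who enjoys hiking is in house 2.
House 3's hobby must be knitting (nothing else left).
So: house 1 = Japanese/reading/plums, house 2 = Norwegian/hiking/limes, house 3 = German/knitting/grapes, house 4 = Brazilian/origami/kiwis.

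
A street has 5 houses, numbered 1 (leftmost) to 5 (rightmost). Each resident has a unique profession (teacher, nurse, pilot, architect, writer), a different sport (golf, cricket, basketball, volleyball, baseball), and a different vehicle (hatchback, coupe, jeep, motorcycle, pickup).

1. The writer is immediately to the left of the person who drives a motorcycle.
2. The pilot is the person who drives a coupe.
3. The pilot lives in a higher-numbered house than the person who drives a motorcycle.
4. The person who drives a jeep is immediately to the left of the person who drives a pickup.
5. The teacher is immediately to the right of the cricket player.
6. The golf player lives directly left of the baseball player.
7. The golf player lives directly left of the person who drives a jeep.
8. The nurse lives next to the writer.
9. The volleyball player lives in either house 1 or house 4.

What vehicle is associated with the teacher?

That leaves basketball as the sport for house 5.
That leaves hatchback as the vehicle for house 1.
The volleyball player is narrowed to house 1 or 4; consider each.
Placing it in house 1 leads to a contradiction, so it's in house 4.
That leaves coupe as the vehicle for house 5.
Clue 2: the pilot is in house 5.
The baseball player is narrowed to house 2 or 3; consider each.
Placing it in house 3 leads to a contradiction, so it's in house 2.
The golf player is in house 1 (clue 6).
Clue 7: the person who drives a jeep is in house 2.
House 3's sport must be cricket (nothing else left).
By clue 4, the person who drives a pickup is in house 3.
Clue 5 places the teacher in house 4.
That leaves motorcycle as the vehicle for house 4.
The writer is in house 3 (clue 1).
By clue 8, the nurse is in house 2.
So house 1 gets architect for profession.
So: house 1 = architect/golf/hatchback, house 2 = nurse/baseball/jeep, house 3 = writer/cricket/pickup, house 4 = teacher/volleyball/motorcycle, house 5 = pilot/basketball/coupe.

motorcycle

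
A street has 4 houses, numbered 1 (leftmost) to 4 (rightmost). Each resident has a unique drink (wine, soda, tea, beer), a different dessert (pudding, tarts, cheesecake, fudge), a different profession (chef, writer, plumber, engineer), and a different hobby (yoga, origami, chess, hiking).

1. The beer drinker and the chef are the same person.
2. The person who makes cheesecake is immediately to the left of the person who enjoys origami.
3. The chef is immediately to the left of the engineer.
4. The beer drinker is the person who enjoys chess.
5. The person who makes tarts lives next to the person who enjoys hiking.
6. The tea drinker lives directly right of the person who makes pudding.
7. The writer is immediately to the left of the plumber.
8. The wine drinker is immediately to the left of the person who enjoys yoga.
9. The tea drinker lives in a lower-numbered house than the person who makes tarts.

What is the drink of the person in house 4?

House 4's drink must be soda (nothing else left).
So house 1 gets chess for hobby.
Clue 4: the beer drinker is in house 1.
From clue 1, the chef must be in house 1.
By clue 3, the engineer is in house 2.
House 4 profession: only plumber fits.
The only profession still possible for house 3 is writer.
The tea drinker is narrowed to house 2 or 3; consider each.
Placing it in house 3 leads to a contradiction, so it's in house 2.
Clue 6 places the person who makes pudding in house 1.
House 3's drink must be wine (nothing else left).
Clue 8 places the person who enjoys yoga in house 4.
That leaves hiking as the hobby for house 2.
House 3's hobby must be origami (nothing else left).
Clue 2: the person who makes cheesecake is in house 2.
Clue 5: the person who makes tarts is in house 3.
House 4 dessert: only fudge fits.
So: house 1 = beer/pudding/chef/chess, house 2 = tea/cheesecake/engineer/hiking, house 3 = wine/tarts/writer/origami, house 4 = soda/fudge/plumber/yoga.

soda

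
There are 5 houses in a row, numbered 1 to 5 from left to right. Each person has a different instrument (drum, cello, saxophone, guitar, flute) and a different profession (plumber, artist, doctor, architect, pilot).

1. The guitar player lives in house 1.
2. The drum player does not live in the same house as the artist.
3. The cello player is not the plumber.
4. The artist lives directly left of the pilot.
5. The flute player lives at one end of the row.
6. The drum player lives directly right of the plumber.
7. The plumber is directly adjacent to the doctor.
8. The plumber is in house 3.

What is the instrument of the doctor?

drum

From clue 1, the guitar player must be in house 1.
Clue 8: the plumber is in house 3.
That leaves flute as the instrument for house 5.
The drum player is in house 4 (clue 6).
House 2's instrument must be cello (nothing else left).
The only instrument still possible for house 3 is saxophone.
By clue 2, the artist is in house 1.
From clue 4, the pilot must be in house 2.
House 5's profession must be architect (nothing else left).
The only profession still possible for house 4 is doctor.
So: house 1 = guitar/artist, house 2 = cello/pilot, house 3 = saxophone/plumber, house 4 = drum/doctor, house 5 = flute/architect.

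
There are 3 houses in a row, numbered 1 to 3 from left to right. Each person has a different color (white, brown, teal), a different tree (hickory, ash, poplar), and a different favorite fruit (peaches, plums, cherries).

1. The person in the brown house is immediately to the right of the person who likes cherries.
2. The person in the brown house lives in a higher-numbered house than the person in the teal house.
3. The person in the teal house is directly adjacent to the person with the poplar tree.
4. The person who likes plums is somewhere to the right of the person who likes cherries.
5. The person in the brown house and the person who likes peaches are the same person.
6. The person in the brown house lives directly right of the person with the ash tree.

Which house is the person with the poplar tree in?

House 1 favorite fruit: only cherries fits.
From clue 1, the person in the brown house must be in house 2.
Clue 2 places the person in the teal house in house 1.
Clue 3 places the person with the poplar tree in house 2.
Clue 5: the person who likes peaches is in house 2.
Clue 6 places the person with the ash tree in house 1.
That leaves white as the color for house 3.
The only tree still possible for house 3 is hickory.
That leaves plums as the favorite fruit for house 3.
So: house 1 = teal/ash/cherries, house 2 = brown/poplar/peaches, house 3 = white/hickory/plums.

2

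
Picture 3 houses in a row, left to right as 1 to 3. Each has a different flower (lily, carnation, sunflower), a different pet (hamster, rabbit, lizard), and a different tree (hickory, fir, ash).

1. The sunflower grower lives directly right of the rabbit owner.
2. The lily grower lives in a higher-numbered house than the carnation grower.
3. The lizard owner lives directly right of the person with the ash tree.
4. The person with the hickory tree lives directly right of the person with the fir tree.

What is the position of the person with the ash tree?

That leaves carnation as the flower for house 1.
That leaves hickory as the tree for house 3.
The person with the fir tree is in house 2 (clue 4).
House 1's tree must be ash (nothing else left).
From clue 3, the lizard owner must be in house 2.
House 3's pet must be hamster (nothing else left).
From clue 1, the sunflower grower must be in house 2.
The only flower still possible for house 3 is lily.
So house 1 gets rabbit for pet.
So: house 1 = carnation/rabbit/ash, house 2 = sunflower/lizard/fir, house 3 = lily/hamster/hickory.

1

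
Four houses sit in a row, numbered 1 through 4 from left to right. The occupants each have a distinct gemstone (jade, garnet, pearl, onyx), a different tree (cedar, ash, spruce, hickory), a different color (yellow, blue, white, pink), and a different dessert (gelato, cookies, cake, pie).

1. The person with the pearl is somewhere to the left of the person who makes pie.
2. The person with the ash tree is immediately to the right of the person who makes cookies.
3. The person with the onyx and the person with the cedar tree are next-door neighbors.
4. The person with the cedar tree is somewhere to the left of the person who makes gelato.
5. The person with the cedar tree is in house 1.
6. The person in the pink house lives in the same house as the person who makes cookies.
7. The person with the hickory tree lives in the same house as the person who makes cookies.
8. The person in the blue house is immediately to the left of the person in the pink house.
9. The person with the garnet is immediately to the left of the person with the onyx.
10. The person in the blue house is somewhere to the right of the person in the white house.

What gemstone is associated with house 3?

By clue 5, the person with the cedar tree is in house 1.
Clue 10: the person in the blue house is in house 2.
Clue 10 places the person in the white house in house 1.
House 3's color must be pink (nothing else left).
So house 4 gets yellow for color.
Clue 3: the person with the onyx is in house 2.
By clue 6, the person who makes cookies is in house 3.
Clue 7 places the person with the hickory tree in house 3.
Clue 9 places the person with the garnet in house 1.
That leaves jade as the gemstone for house 4.
The only dessert still possible for house 1 is cake.
The person who makes pie is in house 4 (clue 1).
Clue 2 places the person with the ash tree in house 4.
So house 3 gets pearl for gemstone.
So house 2 gets spruce for tree.
The only dessert still possible for house 2 is gelato.
So: house 1 = garnet/cedar/white/cake, house 2 = onyx/spruce/blue/gelato, house 3 = pearl/hickory/pink/cookies, house 4 = jade/ash/yellow/pie.

pearl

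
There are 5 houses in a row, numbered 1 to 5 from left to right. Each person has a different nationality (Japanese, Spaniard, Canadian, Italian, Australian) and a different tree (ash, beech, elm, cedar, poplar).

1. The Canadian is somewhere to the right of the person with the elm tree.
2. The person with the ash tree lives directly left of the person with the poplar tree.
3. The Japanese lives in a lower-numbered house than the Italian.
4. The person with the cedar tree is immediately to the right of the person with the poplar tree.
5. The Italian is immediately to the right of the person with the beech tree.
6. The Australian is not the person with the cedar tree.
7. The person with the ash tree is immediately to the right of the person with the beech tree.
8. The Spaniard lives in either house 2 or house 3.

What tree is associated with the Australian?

So house 5 gets cedar for tree.
By clue 4, the person with the poplar tree is in house 4.
The only nationality still possible for house 5 is Canadian.
Clue 2: the person with the ash tree is in house 3.
The person with the beech tree is in house 2 (clue 7).
So house 4 gets Australian for nationality.
House 1's tree must be elm (nothing else left).
The Italian is in house 3 (clue 5).
House 1 nationality: only Japanese fits.
House 2's nationality must be Spaniard (nothing else left).
So: house 1 = Japanese/elm, house 2 = Spaniard/beech, house 3 = Italian/ash, house 4 = Australian/poplar, house 5 = Canadian/cedar.

poplar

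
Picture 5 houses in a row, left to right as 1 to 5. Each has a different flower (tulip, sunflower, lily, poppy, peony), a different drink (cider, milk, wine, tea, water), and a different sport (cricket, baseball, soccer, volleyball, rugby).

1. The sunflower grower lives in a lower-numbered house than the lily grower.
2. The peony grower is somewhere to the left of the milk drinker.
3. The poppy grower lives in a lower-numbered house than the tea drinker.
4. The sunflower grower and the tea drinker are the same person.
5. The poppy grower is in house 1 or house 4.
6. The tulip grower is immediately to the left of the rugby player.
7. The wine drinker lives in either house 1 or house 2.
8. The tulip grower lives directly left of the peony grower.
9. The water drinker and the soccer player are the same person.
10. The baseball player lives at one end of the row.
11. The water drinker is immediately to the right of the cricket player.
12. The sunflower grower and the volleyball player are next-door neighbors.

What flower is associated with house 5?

lily

House 5's flower must be lily (nothing else left).
By clue 3, the poppy grower is in house 1.
The peony grower is narrowed to house 3 or 4; consider each.
Placing it in house 3 leads to a contradiction, so it's in house 4.
The milk drinker is in house 5 (clue 2).
Clue 8 places the tulip grower in house 3.
House 2's flower must be sunflower (nothing else left).
The tea drinker is in house 2 (clue 4).
By clue 6, the rugby player is in house 4.
So house 5 gets baseball for sport.
Clue 9: the water drinker is in house 3.
From clue 9, the soccer player must be in house 3.
Clue 11 places the cricket player in house 2.
House 1 drink: only wine fits.
House 4 drink: only cider fits.
House 1's sport must be volleyball (nothing else left).
So: house 1 = poppy/wine/volleyball, house 2 = sunflower/tea/cricket, house 3 = tulip/water/soccer, house 4 = peony/cider/rugby, house 5 = lily/milk/baseball.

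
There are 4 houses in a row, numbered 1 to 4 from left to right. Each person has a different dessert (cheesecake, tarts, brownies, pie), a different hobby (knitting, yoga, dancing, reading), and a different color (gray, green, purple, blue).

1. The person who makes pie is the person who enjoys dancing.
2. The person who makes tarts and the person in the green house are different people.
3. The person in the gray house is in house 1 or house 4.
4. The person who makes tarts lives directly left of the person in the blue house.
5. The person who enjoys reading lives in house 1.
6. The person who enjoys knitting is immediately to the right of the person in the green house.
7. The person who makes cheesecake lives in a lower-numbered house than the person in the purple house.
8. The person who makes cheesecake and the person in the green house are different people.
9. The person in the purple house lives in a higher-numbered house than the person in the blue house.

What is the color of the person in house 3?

By clue 5, the person who enjoys reading is in house 1.
The person who makes tarts is narrowed to house 1 or 2; consider each.
Placing it in house 2 leads to a contradiction, so it's in house 1.
From clue 4, the person in the blue house must be in house 2.
So house 1 gets gray for color.
So house 4 gets purple for color.
From clue 6, the person who enjoys knitting must be in house 4.
Clue 8: the person who makes cheesecake is in house 2.
House 3 color: only green fits.
Clue 1 places the person who makes pie in house 3.
The person who enjoys dancing is in house 3 (clue 1).
That leaves brownies as the dessert for house 4.
So house 2 gets yoga for hobby.
So: house 1 = tarts/reading/gray, house 2 = cheesecake/yoga/blue, house 3 = pie/dancing/green, house 4 = brownies/knitting/purple.

green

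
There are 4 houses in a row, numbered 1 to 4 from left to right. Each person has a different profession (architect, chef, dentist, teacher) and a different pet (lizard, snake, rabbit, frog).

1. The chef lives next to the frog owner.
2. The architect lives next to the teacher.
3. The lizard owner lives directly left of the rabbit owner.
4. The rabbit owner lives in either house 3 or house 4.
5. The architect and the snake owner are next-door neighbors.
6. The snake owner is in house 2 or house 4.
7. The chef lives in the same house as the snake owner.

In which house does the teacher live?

4

So house 1 gets frog for pet.
From clue 1, the chef must be in house 2.
From clue 7, the snake owner must be in house 2.
House 4's profession must be teacher (nothing else left).
That leaves rabbit as the pet for house 4.
From clue 2, the architect must be in house 3.
House 1 profession: only dentist fits.
The only pet still possible for house 3 is lizard.
So: house 1 = dentist/frog, house 2 = chef/snake, house 3 = architect/lizard, house 4 = teacher/rabbit.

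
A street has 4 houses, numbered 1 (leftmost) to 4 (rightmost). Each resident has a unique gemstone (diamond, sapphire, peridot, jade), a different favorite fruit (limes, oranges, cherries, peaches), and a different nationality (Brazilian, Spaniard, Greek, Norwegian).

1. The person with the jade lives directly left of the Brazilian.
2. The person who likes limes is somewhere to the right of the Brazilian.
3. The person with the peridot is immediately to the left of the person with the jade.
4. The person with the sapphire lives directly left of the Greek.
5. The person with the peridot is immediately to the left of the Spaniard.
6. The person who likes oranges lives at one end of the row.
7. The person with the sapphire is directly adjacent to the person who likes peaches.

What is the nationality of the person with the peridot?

Norwegian

House 4 gemstone: only diamond fits.
That leaves Norwegian as the nationality for house 1.
So house 4 gets Greek for nationality.
From clue 1, the person with the jade must be in house 2.
Clue 1: the Brazilian is in house 3.
Clue 2: the person who likes limes is in house 4.
From clue 3, the person with the peridot must be in house 1.
Clue 4: the person with the sapphire is in house 3.
Clue 5 places the Spaniard in house 2.
House 1's favorite fruit must be oranges (nothing else left).
House 2 favorite fruit: only peaches fits.
So house 3 gets cherries for favorite fruit.
So: house 1 = peridot/oranges/Norwegian, house 2 = jade/peaches/Spaniard, house 3 = sapphire/cherries/Brazilian, house 4 = diamond/limes/Greek.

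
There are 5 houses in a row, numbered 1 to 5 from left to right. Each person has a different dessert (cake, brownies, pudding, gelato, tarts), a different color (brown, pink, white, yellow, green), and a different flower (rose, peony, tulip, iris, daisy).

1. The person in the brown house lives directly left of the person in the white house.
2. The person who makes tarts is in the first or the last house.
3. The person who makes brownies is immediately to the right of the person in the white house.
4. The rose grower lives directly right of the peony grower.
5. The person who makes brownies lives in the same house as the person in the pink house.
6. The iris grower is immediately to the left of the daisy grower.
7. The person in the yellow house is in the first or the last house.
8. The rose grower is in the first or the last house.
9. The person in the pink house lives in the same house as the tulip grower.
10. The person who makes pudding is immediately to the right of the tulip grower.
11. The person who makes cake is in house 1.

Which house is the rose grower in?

Clue 8 places the rose grower in house 5.
Clue 11: the person who makes cake is in house 1.
So house 2 gets gelato for dessert.
House 3's dessert must be brownies (nothing else left).
House 4's dessert must be pudding (nothing else left).
House 5 dessert: only tarts fits.
By clue 3, the person in the white house is in house 2.
Clue 4: the peony grower is in house 4.
By clue 5, the person in the pink house is in house 3.
By clue 9, the tulip grower is in house 3.
So house 4 gets green for color.
House 5's color must be yellow (nothing else left).
That leaves iris as the flower for house 1.
The only flower still possible for house 2 is daisy.
That leaves brown as the color for house 1.
So: house 1 = cake/brown/iris, house 2 = gelato/white/daisy, house 3 = brownies/pink/tulip, house 4 = pudding/green/peony, house 5 = tarts/yellow/rose.

5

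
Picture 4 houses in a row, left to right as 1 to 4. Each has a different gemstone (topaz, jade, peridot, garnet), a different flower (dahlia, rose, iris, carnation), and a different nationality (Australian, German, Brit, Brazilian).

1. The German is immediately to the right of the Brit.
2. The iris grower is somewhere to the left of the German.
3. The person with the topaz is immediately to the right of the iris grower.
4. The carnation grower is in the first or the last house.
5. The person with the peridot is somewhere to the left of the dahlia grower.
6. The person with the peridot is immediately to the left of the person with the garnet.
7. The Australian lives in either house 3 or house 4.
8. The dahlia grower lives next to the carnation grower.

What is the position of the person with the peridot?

The person with the garnet is narrowed to house 2 or 3; consider each.
Placing it in house 3 leads to a contradiction, so it's in house 2.
Clue 6: the person with the peridot is in house 1.
So house 1 gets Brazilian for nationality.
The only nationality still possible for house 2 is Brit.
By clue 1, the German is in house 3.
Clue 2: the iris grower is in house 2.
From clue 3, the person with the topaz must be in house 3.
House 4 gemstone: only jade fits.
House 4's nationality must be Australian (nothing else left).
From clue 8, the carnation grower must be in house 4.
That leaves rose as the flower for house 1.
House 3 flower: only dahlia fits.
So: house 1 = peridot/rose/Brazilian, house 2 = garnet/iris/Brit, house 3 = topaz/dahlia/German, house 4 = jade/carnation/Australian.

1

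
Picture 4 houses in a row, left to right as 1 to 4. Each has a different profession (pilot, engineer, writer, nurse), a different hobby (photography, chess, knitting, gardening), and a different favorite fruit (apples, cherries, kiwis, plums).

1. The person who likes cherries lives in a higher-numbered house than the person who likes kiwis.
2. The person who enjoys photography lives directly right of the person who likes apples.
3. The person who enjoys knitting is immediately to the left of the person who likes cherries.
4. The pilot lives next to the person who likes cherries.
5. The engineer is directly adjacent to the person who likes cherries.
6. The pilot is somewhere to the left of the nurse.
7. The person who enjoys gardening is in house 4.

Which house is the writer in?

Clue 7 places the person who enjoys gardening in house 4.
The person who enjoys photography is narrowed to house 2 or 3; consider each.
Placing it in house 2 leads to a contradiction, so it's in house 3.
Clue 2 places the person who likes apples in house 2.
From clue 3, the person who enjoys knitting must be in house 2.
The person who likes cherries is in house 3 (clue 3).
Clue 4: the pilot is in house 2.
House 1's profession must be writer (nothing else left).
So house 3 gets nurse for profession.
House 4 profession: only engineer fits.
House 1 hobby: only chess fits.
House 1's favorite fruit must be kiwis (nothing else left).
That leaves plums as the favorite fruit for house 4.
So: house 1 = writer/chess/kiwis, house 2 = pilot/knitting/apples, house 3 = nurse/photography/cherries, house 4 = engineer/gardening/plums.

1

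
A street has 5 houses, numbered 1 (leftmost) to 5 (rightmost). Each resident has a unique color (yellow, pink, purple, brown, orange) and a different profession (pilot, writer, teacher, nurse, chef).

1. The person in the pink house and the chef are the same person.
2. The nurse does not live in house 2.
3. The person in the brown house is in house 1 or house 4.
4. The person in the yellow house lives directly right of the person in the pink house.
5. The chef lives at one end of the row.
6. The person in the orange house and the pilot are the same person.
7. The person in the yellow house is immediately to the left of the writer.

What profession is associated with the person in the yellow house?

teacher

The person in the pink house is in house 1 (clue 1).
From clue 1, the chef must be in house 1.
Clue 4 places the person in the yellow house in house 2.
Clue 7: the writer is in house 3.
House 4 color: only brown fits.
By clue 6, the person in the orange house is in house 5.
Clue 6 places the pilot in house 5.
House 3 color: only purple fits.
House 2's profession must be teacher (nothing else left).
So house 4 gets nurse for profession.
So: house 1 = pink/chef, house 2 = yellow/teacher, house 3 = purple/writer, house 4 = brown/nurse, house 5 = orange/pilot.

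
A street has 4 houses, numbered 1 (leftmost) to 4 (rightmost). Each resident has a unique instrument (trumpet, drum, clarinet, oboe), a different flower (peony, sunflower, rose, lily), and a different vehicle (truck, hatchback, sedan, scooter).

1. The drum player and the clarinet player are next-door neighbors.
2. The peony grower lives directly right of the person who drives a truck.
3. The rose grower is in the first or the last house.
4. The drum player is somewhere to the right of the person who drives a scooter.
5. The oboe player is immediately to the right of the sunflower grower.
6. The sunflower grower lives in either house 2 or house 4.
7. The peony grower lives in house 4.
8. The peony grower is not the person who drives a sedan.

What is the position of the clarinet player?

From clue 6, the sunflower grower must be in house 2.
By clue 7, the peony grower is in house 4.
The only flower still possible for house 1 is rose.
House 3's flower must be lily (nothing else left).
That leaves hatchback as the vehicle for house 4.
Clue 2 places the person who drives a truck in house 3.
From clue 5, the oboe player must be in house 3.
By clue 1, the drum player is in house 2.
By clue 1, the clarinet player is in house 1.
By clue 4, the person who drives a scooter is in house 1.
House 4 instrument: only trumpet fits.
That leaves sedan as the vehicle for house 2.
So: house 1 = clarinet/rose/scooter, house 2 = drum/sunflower/sedan, house 3 = oboe/lily/truck, house 4 = trumpet/peony/hatchback.

1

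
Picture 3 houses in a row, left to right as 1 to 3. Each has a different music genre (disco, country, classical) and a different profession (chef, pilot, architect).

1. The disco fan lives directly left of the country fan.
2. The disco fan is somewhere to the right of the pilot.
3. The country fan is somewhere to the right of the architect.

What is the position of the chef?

From clue 2, the disco fan must be in house 2.
The pilot is in house 1 (clue 2).
So house 1 gets classical for music genre.
The only music genre still possible for house 3 is country.
House 2 profession: only architect fits.
House 3 profession: only chef fits.
So: house 1 = classical/pilot, house 2 = disco/architect, house 3 = country/chef.

3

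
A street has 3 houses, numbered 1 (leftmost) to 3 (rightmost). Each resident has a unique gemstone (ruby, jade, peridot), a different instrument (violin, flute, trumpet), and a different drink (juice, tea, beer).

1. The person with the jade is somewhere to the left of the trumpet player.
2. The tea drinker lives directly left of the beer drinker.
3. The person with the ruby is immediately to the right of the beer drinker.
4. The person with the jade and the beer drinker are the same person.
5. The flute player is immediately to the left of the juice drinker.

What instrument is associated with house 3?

Clue 3 places the person with the ruby in house 3.
From clue 3, the beer drinker must be in house 2.
The person with the jade is in house 2 (clue 4).
That leaves peridot as the gemstone for house 1.
That leaves tea as the drink for house 1.
House 3 drink: only juice fits.
The trumpet player is in house 3 (clue 1).
The flute player is in house 2 (clue 5).
That leaves violin as the instrument for house 1.
So: house 1 = peridot/violin/tea, house 2 = jade/flute/beer, house 3 = ruby/trumpet/juice.

trumpet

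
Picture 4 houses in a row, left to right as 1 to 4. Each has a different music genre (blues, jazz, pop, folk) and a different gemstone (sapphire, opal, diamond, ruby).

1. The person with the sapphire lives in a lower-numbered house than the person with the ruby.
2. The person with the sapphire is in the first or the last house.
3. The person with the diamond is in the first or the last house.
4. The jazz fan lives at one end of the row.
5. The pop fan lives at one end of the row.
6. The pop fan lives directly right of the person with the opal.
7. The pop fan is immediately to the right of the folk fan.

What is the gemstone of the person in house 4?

Clue 2: the person with the sapphire is in house 1.
Clue 6 places the pop fan in house 4.
The person with the opal is in house 3 (clue 6).
Clue 7 places the folk fan in house 3.
House 2 music genre: only blues fits.
That leaves ruby as the gemstone for house 2.
House 4's gemstone must be diamond (nothing else left).
House 1's music genre must be jazz (nothing else left).
So: house 1 = jazz/sapphire, house 2 = blues/ruby, house 3 = folk/opal, house 4 = pop/diamond.

diamond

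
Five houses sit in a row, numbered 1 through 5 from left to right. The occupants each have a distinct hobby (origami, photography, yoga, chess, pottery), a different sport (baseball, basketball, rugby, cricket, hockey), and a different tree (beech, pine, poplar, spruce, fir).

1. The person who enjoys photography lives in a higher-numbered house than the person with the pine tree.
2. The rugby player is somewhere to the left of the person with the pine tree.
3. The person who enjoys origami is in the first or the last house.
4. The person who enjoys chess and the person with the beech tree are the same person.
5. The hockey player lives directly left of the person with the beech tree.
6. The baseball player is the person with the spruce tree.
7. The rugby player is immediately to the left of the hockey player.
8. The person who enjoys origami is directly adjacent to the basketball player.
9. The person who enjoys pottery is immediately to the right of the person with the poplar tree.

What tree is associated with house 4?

fir

The person who enjoys origami is narrowed to house 1 or 5; consider each.
Placing it in house 1 leads to a contradiction, so it's in house 5.
By clue 8, the basketball player is in house 4.
So house 1 gets yoga for hobby.
The only hobby still possible for house 2 is pottery.
By clue 9, the person with the poplar tree is in house 1.
The person who enjoys chess is narrowed to house 3 or 4; consider each.
Placing it in house 4 leads to a contradiction, so it's in house 3.
Clue 4 places the person with the beech tree in house 3.
The hockey player is in house 2 (clue 5).
Clue 7 places the rugby player in house 1.
House 4's hobby must be photography (nothing else left).
So house 2 gets pine for tree.
That leaves fir as the tree for house 4.
So house 5 gets spruce for tree.
From clue 6, the baseball player must be in house 5.
House 3 sport: only cricket fits.
So: house 1 = yoga/rugby/poplar, house 2 = pottery/hockey/pine, house 3 = chess/cricket/beech, house 4 = photography/basketball/fir, house 5 = origami/baseball/spruce.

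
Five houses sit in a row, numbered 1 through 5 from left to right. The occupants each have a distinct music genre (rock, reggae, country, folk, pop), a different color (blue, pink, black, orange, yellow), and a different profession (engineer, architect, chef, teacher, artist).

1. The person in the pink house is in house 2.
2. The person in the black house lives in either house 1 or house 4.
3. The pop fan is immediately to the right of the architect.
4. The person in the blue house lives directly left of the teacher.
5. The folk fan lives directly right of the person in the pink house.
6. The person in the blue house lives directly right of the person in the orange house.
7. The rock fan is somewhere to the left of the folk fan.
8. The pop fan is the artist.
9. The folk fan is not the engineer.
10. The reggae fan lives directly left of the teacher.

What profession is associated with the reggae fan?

By clue 1, the person in the pink house is in house 2.
From clue 5, the folk fan must be in house 3.
House 5 color: only yellow fits.
Clue 6 places the person in the blue house in house 4.
From clue 6, the person in the orange house must be in house 3.
The reggae fan is in house 4 (clue 10).
Clue 10: the teacher is in house 5.
The only color still possible for house 1 is black.
From clue 8, the pop fan must be in house 2.
Clue 8 places the artist in house 2.
That leaves country as the music genre for house 5.
House 3's profession must be chef (nothing else left).
Clue 3: the architect is in house 1.
The only music genre still possible for house 1 is rock.
That leaves engineer as the profession for house 4.
So: house 1 = rock/black/architect, house 2 = pop/pink/artist, house 3 = folk/orange/chef, house 4 = reggae/blue/engineer, house 5 = country/yellow/teacher.

engineer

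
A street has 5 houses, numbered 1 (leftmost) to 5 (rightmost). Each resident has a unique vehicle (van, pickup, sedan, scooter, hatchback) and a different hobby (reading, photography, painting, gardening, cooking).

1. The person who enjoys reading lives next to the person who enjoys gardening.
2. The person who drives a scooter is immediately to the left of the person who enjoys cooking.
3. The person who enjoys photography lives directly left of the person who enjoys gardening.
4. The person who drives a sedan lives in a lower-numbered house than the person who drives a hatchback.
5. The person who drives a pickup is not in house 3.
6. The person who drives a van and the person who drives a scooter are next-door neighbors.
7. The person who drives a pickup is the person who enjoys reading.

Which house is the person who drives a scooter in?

The person who drives a hatchback is narrowed to house 2 or 3 or 4 or 5; consider each.
Placing it in house 2 and house 3 and house 5 leads to a contradiction, so it's in house 4.
House 5's vehicle must be pickup (nothing else left).
The person who enjoys reading is in house 5 (clue 7).
Clue 1: the person who enjoys gardening is in house 4.
By clue 3, the person who enjoys photography is in house 3.
The only hobby still possible for house 1 is painting.
House 2 hobby: only cooking fits.
Clue 2: the person who drives a scooter is in house 1.
Clue 6 places the person who drives a van in house 2.
The only vehicle still possible for house 3 is sedan.
So: house 1 = scooter/painting, house 2 = van/cooking, house 3 = sedan/photography, house 4 = hatchback/gardening, house 5 = pickup/reading.

1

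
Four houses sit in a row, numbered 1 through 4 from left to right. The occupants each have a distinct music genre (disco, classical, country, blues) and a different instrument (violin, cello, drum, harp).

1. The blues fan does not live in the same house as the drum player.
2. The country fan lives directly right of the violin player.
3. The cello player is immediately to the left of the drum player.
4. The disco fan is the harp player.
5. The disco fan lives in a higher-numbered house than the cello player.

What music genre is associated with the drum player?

classical

The country fan is narrowed to house 2 or 3 or 4; consider each.
Placing it in house 3 and house 4 leads to a contradiction, so it's in house 2.
The violin player is in house 1 (clue 2).
House 2 instrument: only cello fits.
From clue 3, the drum player must be in house 3.
House 4's instrument must be harp (nothing else left).
Clue 4 places the disco fan in house 4.
That leaves blues as the music genre for house 1.
So house 3 gets classical for music genre.
So: house 1 = blues/violin, house 2 = country/cello, house 3 = classical/drum, house 4 = disco/harp.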